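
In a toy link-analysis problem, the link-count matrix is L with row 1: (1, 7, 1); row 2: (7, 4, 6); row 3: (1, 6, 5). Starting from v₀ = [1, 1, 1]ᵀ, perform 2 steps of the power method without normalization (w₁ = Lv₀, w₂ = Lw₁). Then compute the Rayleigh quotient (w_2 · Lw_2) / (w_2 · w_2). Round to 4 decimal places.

λ ≈ 13.2477

w1 = Lv₀ = (1·1 + 7·1 + 1·1; 7·1 + 4·1 + 6·1; 1·1 + 6·1 + 5·1) = (9, 17, 12)
w2 = Lw1 = (1·9 + 7·17 + 1·12; 7·9 + 4·17 + 6·12; 1·9 + 6·17 + 5·12) = (140, 203, 171)
Lw2 = (1732, 2818, 2213)
w2·Lw2 = 140·1732 + 203·2818 + 171·2213 = 1192957; w2·w2 = 140·140 + 203·203 + 171·171 = 90050
λ ≈ 1192957/90050 = 13.2477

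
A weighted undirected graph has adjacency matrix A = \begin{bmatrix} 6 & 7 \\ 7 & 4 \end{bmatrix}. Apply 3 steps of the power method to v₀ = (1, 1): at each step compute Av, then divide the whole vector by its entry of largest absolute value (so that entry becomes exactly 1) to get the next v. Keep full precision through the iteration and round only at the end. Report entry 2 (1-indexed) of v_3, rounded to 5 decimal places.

0.86667

Av0 = (13.000000, 11.000000); divide by 13.000000 → v1 = (1.000000, 0.846154)
Av1 = (11.923077, 10.384615); divide by 11.923077 → v2 = (1.000000, 0.870968)
Av2 = (12.096774, 10.483871); divide by 12.096774 → v3 = (1.000000, 0.866667)
Requested entry of v3: 1625/1875 = 0.86667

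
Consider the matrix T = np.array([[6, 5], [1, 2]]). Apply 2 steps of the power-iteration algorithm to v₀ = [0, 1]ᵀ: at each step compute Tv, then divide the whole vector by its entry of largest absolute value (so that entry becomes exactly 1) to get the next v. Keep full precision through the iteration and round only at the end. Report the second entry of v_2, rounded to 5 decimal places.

Tv0 = (5.000000, 2.000000); divide by 5.000000 → v1 = (1.000000, 0.400000)
Tv1 = (8.000000, 1.800000); divide by 8.000000 → v2 = (1.000000, 0.225000)
Requested entry of v2: 9/40 = 0.22500

0.22500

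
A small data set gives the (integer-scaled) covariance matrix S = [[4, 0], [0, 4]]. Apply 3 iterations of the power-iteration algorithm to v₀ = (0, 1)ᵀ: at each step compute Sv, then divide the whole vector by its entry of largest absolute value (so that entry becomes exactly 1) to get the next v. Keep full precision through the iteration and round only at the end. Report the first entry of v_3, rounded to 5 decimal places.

0.00000

Sv0 = (0.000000, 4.000000); divide by 4.000000 → v1 = (0.000000, 1.000000)
Sv1 = (0.000000, 4.000000); divide by 4.000000 → v2 = (0.000000, 1.000000)
Sv2 = (0.000000, 4.000000); divide by 4.000000 → v3 = (0.000000, 1.000000)
Requested entry of v3: 0/64 = 0.00000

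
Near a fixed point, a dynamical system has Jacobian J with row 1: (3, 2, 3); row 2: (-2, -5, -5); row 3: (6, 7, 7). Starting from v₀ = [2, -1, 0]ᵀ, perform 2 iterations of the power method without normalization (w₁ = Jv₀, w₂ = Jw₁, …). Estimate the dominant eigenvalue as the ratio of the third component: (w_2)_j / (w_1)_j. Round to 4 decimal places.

λ ≈ 13.2000

w1 = Jv₀ = (3·2 + 2·(-1) + 3·0; (-2)·2 + (-5)·(-1) + (-5)·0; 6·2 + 7·(-1) + 7·0) = (4, 1, 5)
w2 = Jw1 = (3·4 + 2·1 + 3·5; (-2)·4 + (-5)·1 + (-5)·5; 6·4 + 7·1 + 7·5) = (29, -38, 66)
Ratio at component: 66 / 5 = 13.2000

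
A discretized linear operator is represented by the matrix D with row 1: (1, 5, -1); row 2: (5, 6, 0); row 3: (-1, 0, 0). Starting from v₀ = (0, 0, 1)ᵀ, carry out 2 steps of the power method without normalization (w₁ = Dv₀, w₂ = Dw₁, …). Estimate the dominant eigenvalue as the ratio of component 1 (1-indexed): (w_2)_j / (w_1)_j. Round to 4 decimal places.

1.0000

w1 = Dv₀ = (1·0 + 5·0 + (-1)·1; 5·0 + 6·0 + 0·1; (-1)·0 + 0·0 + 0·1) = (-1, 0, 0)
w2 = Dw1 = (1·(-1) + 5·0 + (-1)·0; 5·(-1) + 6·0 + 0·0; (-1)·(-1) + 0·0 + 0·0) = (-1, -5, 1)
Ratio at component: -1 / -1 = 1.0000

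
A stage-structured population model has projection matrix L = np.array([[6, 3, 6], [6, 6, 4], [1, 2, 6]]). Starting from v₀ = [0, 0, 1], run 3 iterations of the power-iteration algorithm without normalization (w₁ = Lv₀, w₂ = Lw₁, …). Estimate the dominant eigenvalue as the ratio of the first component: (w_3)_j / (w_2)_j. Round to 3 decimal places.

w1 = Lv₀ = (6·0 + 3·0 + 6·1; 6·0 + 6·0 + 4·1; 1·0 + 2·0 + 6·1) = (6, 4, 6)
w2 = Lw1 = (6·6 + 3·4 + 6·6; 6·6 + 6·4 + 4·6; 1·6 + 2·4 + 6·6) = (84, 84, 50)
w3 = Lw2 = (1056, 1208, 552)
Ratio at component: 1056 / 84 = 12.571

12.571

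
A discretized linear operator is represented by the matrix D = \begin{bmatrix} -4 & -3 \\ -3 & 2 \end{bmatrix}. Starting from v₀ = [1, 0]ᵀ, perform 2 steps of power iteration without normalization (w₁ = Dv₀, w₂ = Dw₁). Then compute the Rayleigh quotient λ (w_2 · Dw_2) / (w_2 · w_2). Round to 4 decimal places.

λ ≈ -5.0348

w1 = Dv₀ = ((-4)·1 + (-3)·0; (-3)·1 + 2·0) = (-4, -3)
w2 = Dw1 = ((-4)·(-4) + (-3)·(-3); (-3)·(-4) + 2·(-3)) = (25, 6)
Dw2 = (-118, -63)
w2·Dw2 = 25·(-118) + 6·(-63) = -3328; w2·w2 = 25·25 + 6·6 = 661
λ ≈ -3328/661 = -5.0348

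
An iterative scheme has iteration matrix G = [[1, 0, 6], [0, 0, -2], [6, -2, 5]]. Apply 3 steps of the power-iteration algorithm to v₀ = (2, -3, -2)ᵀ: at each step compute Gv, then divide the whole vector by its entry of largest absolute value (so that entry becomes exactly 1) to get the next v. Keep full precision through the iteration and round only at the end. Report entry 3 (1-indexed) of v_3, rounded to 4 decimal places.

Gv0 = (-10.00000, 4.00000, 8.00000); divide by -10.00000 → v1 = (1.00000, -0.40000, -0.80000)
Gv1 = (-3.80000, 1.60000, 2.80000); divide by -3.80000 → v2 = (1.00000, -0.42105, -0.73684)
Gv2 = (-3.42105, 1.47368, 3.15789); divide by -3.42105 → v3 = (1.00000, -0.43077, -0.92308)
Requested entry of v3: 120/-130 = -0.9231

-0.9231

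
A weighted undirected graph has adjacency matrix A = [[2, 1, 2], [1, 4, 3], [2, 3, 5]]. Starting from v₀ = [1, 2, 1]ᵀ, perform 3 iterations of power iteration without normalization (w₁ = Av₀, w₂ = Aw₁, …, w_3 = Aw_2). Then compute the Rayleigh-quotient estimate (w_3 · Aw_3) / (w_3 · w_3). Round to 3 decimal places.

w1 = Av₀ = (2·1 + 1·2 + 2·1; 1·1 + 4·2 + 3·1; 2·1 + 3·2 + 5·1) = (6, 12, 13)
w2 = Aw1 = (2·6 + 1·12 + 2·13; 1·6 + 4·12 + 3·13; 2·6 + 3·12 + 5·13) = (50, 93, 113)
w3 = Aw2 = (419, 761, 944)
Aw3 = (3487, 6295, 7841)
w3·Aw3 = 419·3487 + 761·6295 + 944·7841 = 13653452; w3·w3 = 419·419 + 761·761 + 944·944 = 1645818
λ ≈ 13653452/1645818 = 8.296

8.296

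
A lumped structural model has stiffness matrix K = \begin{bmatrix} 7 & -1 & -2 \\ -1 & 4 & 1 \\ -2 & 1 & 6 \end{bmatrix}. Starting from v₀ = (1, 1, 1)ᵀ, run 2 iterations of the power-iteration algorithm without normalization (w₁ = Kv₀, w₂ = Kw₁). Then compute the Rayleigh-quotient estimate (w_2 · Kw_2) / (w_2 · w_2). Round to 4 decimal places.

λ ≈ 4.7683

w1 = Kv₀ = (4, 4, 5)
w2 = Kw1 = (14, 17, 26)
Kw2 = (29, 80, 145)
w2·Kw2 = 14·29 + 17·80 + 26·145 = 5536; w2·w2 = 14·14 + 17·17 + 26·26 = 1161
λ ≈ 5536/1161 = 4.7683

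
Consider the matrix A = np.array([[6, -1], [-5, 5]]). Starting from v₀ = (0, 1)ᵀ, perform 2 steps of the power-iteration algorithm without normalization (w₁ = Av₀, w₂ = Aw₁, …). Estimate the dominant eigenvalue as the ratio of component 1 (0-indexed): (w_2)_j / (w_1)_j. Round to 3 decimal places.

6.000

w1 = Av₀ = (6·0 + (-1)·1; (-5)·0 + 5·1) = (-1, 5)
w2 = Aw1 = (6·(-1) + (-1)·5; (-5)·(-1) + 5·5) = (-11, 30)
Ratio at component: 30 / 5 = 6.000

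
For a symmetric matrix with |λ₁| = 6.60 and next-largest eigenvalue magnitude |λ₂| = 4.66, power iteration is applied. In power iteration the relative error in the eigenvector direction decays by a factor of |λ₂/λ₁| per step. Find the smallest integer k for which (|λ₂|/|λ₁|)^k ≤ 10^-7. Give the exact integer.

|λ₂/λ₁| = 4.66/6.60 = 0.70606
Need k ≥ ln(10^-7) / ln(0.70606) = -16.1181 / -0.3481 ≈ 46.309
Smallest integer k satisfying the bound: 47

47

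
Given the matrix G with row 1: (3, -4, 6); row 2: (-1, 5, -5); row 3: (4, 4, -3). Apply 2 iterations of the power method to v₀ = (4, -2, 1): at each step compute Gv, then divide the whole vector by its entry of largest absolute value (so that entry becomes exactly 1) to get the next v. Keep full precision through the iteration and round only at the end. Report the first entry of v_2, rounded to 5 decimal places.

1.00000

Gv0 = (26.000000, -19.000000, 5.000000); divide by 26.000000 → v1 = (1.000000, -0.730769, 0.192308)
Gv1 = (7.076923, -5.615385, 0.500000); divide by 7.076923 → v2 = (1.000000, -0.793478, 0.070652)
Requested entry of v2: 184/184 = 1.00000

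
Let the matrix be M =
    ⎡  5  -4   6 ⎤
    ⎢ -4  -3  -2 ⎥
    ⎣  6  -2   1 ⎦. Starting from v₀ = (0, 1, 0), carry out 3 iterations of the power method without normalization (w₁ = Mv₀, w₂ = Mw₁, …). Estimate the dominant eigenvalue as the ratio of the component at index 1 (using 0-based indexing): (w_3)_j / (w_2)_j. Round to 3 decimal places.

w1 = Mv₀ = (5·0 + (-4)·1 + 6·0; (-4)·0 + (-3)·1 + (-2)·0; 6·0 + (-2)·1 + 1·0) = (-4, -3, -2)
w2 = Mw1 = (5·(-4) + (-4)·(-3) + 6·(-2); (-4)·(-4) + (-3)·(-3) + (-2)·(-2); 6·(-4) + (-2)·(-3) + 1·(-2)) = (-20, 29, -20)
w3 = Mw2 = (-336, 33, -198)
Ratio at component: 33 / 29 = 1.138

1.138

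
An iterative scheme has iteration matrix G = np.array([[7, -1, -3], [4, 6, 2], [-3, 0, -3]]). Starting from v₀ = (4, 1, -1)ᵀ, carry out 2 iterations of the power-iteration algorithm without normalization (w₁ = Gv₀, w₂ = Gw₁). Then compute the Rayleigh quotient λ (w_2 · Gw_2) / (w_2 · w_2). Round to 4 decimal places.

λ ≈ 8.0923

w1 = Gv₀ = (30, 20, -9)
w2 = Gw1 = (217, 222, -63)
Gw2 = (1486, 2074, -462)
w2·Gw2 = 217·1486 + 222·2074 + (-63)·(-462) = 811996; w2·w2 = 217·217 + 222·222 + (-63)·(-63) = 100342
λ ≈ 811996/100342 = 8.0923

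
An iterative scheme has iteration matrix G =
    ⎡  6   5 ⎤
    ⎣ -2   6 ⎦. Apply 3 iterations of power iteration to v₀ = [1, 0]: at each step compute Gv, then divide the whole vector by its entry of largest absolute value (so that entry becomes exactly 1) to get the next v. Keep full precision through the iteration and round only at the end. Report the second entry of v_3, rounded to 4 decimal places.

1.0000

Gv0 = (6.00000, -2.00000); divide by 6.00000 → v1 = (1.00000, -0.33333)
Gv1 = (4.33333, -4.00000); divide by 4.33333 → v2 = (1.00000, -0.92308)
Gv2 = (1.38462, -7.53846); divide by -7.53846 → v3 = (-0.18367, 1.00000)
Requested entry of v3: -196/-196 = 1.0000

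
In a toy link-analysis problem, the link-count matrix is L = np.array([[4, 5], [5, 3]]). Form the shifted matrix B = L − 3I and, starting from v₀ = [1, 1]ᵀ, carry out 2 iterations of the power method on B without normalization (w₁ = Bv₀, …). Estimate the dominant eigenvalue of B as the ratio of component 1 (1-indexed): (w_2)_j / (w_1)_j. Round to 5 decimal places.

B = L − 3I has rows (1, 5); (5, 0)
w1 = Bv₀ = (1·1 + 5·1; 5·1 + 0·1) = (6, 5)
w2 = Bw1 = (1·6 + 5·5; 5·6 + 0·5) = (31, 30)
Ratio: 31/6 = 5.16667

5.16667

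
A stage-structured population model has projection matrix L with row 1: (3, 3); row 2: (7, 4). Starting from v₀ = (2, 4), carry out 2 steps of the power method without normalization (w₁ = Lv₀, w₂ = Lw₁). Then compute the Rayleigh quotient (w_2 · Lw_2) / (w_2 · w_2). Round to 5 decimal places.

w1 = Lv₀ = (3·2 + 3·4; 7·2 + 4·4) = (18, 30)
w2 = Lw1 = (3·18 + 3·30; 7·18 + 4·30) = (144, 246)
Lw2 = (1170, 1992)
w2·Lw2 = 144·1170 + 246·1992 = 658512; w2·w2 = 144·144 + 246·246 = 81252
λ ≈ 658512/81252 = 8.10456

8.10456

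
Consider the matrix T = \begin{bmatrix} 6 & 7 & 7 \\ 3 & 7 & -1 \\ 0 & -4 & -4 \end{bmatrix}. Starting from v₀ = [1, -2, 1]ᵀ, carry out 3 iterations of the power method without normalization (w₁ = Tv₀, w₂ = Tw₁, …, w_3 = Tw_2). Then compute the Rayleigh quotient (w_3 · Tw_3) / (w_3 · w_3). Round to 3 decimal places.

λ ≈ 10.703

w1 = Tv₀ = (-1, -12, 4)
w2 = Tw1 = (-62, -91, 32)
w3 = Tw2 = (-785, -855, 236)
Tw3 = (-9043, -8576, 2476)
w3·Tw3 = (-785)·(-9043) + (-855)·(-8576) + 236·2476 = 15015571; w3·w3 = (-785)·(-785) + (-855)·(-855) + 236·236 = 1402946
λ ≈ 15015571/1402946 = 10.703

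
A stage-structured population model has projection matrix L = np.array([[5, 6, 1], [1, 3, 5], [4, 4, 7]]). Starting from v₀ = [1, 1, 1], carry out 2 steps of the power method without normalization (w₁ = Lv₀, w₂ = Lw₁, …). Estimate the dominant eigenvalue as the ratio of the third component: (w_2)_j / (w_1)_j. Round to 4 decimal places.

w1 = Lv₀ = (5·1 + 6·1 + 1·1; 1·1 + 3·1 + 5·1; 4·1 + 4·1 + 7·1) = (12, 9, 15)
w2 = Lw1 = (5·12 + 6·9 + 1·15; 1·12 + 3·9 + 5·15; 4·12 + 4·9 + 7·15) = (129, 114, 189)
Ratio at component: 189 / 15 = 12.6000

λ ≈ 12.6000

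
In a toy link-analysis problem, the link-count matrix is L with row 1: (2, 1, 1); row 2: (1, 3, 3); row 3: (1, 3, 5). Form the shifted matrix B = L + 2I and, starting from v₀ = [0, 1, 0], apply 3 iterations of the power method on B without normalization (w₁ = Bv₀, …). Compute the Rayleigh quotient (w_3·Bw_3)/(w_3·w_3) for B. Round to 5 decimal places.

9.50732

B = L + 2I has rows (4, 1, 1); (1, 5, 3); (1, 3, 7)
w1 = Bv₀ = (4·0 + 1·1 + 1·0; 1·0 + 5·1 + 3·0; 1·0 + 3·1 + 7·0) = (1, 5, 3)
w2 = Bw1 = (4·1 + 1·5 + 1·3; 1·1 + 5·5 + 3·3; 1·1 + 3·5 + 7·3) = (12, 35, 37)
w3 = Bw2 = (120, 298, 376)
Bw3 = (1154, 2738, 3646)
w3·Bw3 = 2325300; w3·w3 = 244580; μ ≈ 2325300/244580 = 9.50732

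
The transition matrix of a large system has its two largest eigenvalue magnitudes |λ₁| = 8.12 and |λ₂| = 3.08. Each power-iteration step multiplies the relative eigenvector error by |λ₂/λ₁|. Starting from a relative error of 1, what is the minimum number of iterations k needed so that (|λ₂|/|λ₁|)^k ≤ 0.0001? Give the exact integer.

|λ₂/λ₁| = 3.08/8.12 = 0.37931
Need k ≥ ln(0.0001) / ln(0.37931) = -9.2103 / -0.9694 ≈ 9.501
Smallest integer k satisfying the bound: 10

10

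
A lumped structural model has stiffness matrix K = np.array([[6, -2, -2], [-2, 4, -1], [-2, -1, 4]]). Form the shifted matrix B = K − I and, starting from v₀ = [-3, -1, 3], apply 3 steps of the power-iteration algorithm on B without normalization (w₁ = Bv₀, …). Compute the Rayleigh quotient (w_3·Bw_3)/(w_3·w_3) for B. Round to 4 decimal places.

B = K − I has rows (5, -2, -2); (-2, 3, -1); (-2, -1, 3)
w1 = Bv₀ = (5·(-3) + (-2)·(-1) + (-2)·3; (-2)·(-3) + 3·(-1) + (-1)·3; (-2)·(-3) + (-1)·(-1) + 3·3) = (-19, 0, 16)
w2 = Bw1 = (5·(-19) + (-2)·0 + (-2)·16; (-2)·(-19) + 3·0 + (-1)·16; (-2)·(-19) + (-1)·0 + 3·16) = (-127, 22, 86)
w3 = Bw2 = (-851, 234, 490)
Bw3 = (-5703, 1914, 2938)
w3·Bw3 = 6740749; w3·w3 = 1019057; μ ≈ 6740749/1019057 = 6.6147

μ ≈ 6.6147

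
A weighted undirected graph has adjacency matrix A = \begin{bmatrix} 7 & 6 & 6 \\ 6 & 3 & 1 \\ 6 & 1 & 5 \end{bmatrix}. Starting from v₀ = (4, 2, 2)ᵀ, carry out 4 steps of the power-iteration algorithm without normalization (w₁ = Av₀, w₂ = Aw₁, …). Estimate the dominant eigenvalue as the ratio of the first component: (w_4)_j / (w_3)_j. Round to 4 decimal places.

14.5904

w1 = Av₀ = (7·4 + 6·2 + 6·2; 6·4 + 3·2 + 1·2; 6·4 + 1·2 + 5·2) = (52, 32, 36)
w2 = Aw1 = (7·52 + 6·32 + 6·36; 6·52 + 3·32 + 1·36; 6·52 + 1·32 + 5·36) = (772, 444, 524)
w3 = Aw2 = (11212, 6488, 7696)
w4 = Aw3 = (163588, 94432, 112240)
Ratio at component: 163588 / 11212 = 14.5904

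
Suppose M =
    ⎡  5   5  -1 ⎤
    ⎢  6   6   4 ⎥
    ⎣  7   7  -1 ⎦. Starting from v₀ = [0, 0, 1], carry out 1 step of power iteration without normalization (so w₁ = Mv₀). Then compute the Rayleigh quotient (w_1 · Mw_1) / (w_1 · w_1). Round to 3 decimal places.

w1 = Mv₀ = (5·0 + 5·0 + (-1)·1; 6·0 + 6·0 + 4·1; 7·0 + 7·0 + (-1)·1) = (-1, 4, -1)
Mw1 = (16, 14, 22)
w1·Mw1 = (-1)·16 + 4·14 + (-1)·22 = 18; w1·w1 = (-1)·(-1) + 4·4 + (-1)·(-1) = 18
λ ≈ 18/18 = 1.000

λ ≈ 1.000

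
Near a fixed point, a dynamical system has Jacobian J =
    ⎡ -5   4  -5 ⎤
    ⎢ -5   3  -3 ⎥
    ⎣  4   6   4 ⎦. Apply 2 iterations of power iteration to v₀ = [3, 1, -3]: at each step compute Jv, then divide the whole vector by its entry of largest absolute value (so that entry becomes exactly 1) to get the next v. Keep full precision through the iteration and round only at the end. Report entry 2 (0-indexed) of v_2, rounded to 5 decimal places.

-0.35484

Jv0 = (4.000000, -3.000000, 6.000000); divide by 6.000000 → v1 = (0.666667, -0.500000, 1.000000)
Jv1 = (-10.333333, -7.833333, 3.666667); divide by -10.333333 → v2 = (1.000000, 0.758065, -0.354839)
Requested entry of v2: 22/-62 = -0.35484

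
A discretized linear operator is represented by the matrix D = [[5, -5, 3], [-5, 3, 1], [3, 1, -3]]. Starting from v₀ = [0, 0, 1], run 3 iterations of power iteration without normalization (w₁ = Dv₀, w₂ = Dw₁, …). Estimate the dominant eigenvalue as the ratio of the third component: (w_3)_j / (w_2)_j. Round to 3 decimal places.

w1 = Dv₀ = (5·0 + (-5)·0 + 3·1; (-5)·0 + 3·0 + 1·1; 3·0 + 1·0 + (-3)·1) = (3, 1, -3)
w2 = Dw1 = (5·3 + (-5)·1 + 3·(-3); (-5)·3 + 3·1 + 1·(-3); 3·3 + 1·1 + (-3)·(-3)) = (1, -15, 19)
w3 = Dw2 = (137, -31, -69)
Ratio at component: -69 / 19 = -3.632

-3.632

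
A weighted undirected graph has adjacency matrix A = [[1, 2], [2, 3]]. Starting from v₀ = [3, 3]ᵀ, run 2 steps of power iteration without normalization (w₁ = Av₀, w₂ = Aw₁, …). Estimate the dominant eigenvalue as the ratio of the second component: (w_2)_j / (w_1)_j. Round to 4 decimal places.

w1 = Av₀ = (9, 15)
w2 = Aw1 = (39, 63)
Ratio at component: 63 / 15 = 4.2000

λ ≈ 4.2000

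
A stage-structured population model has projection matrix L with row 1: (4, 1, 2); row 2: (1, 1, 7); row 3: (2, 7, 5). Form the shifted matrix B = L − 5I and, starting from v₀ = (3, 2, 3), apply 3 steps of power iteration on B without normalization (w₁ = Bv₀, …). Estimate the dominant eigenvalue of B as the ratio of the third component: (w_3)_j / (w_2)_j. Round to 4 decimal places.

μ ≈ 5.4836

B = L − 5I has rows (-1, 1, 2); (1, -4, 7); (2, 7, 0)
w1 = Bv₀ = ((-1)·3 + 1·2 + 2·3; 1·3 + (-4)·2 + 7·3; 2·3 + 7·2 + 0·3) = (5, 16, 20)
w2 = Bw1 = ((-1)·5 + 1·16 + 2·20; 1·5 + (-4)·16 + 7·20; 2·5 + 7·16 + 0·20) = (51, 81, 122)
w3 = Bw2 = (274, 581, 669)
Ratio: 669/122 = 5.4836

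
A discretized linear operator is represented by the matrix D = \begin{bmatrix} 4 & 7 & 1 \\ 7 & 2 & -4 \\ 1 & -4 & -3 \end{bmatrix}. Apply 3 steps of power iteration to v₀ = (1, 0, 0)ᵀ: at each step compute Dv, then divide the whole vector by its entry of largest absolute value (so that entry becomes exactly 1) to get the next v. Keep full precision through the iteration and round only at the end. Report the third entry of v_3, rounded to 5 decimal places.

-0.00774

Dv0 = (4.000000, 7.000000, 1.000000); divide by 7.000000 → v1 = (0.571429, 1.000000, 0.142857)
Dv1 = (9.428571, 5.428571, -3.857143); divide by 9.428571 → v2 = (1.000000, 0.575758, -0.409091)
Dv2 = (7.621212, 9.787879, -0.075758); divide by 9.787879 → v3 = (0.778638, 1.000000, -0.007740)
Requested entry of v3: -5/646 = -0.00774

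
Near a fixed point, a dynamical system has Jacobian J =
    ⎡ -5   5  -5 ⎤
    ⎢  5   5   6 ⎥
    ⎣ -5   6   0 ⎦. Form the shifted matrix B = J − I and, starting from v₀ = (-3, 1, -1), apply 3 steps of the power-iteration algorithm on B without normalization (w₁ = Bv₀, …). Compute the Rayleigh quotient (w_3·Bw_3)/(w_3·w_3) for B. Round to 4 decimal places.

μ ≈ -12.5021

B = J − I has rows (-6, 5, -5); (5, 4, 6); (-5, 6, -1)
w1 = Bv₀ = ((-6)·(-3) + 5·1 + (-5)·(-1); 5·(-3) + 4·1 + 6·(-1); (-5)·(-3) + 6·1 + (-1)·(-1)) = (28, -17, 22)
w2 = Bw1 = ((-6)·28 + 5·(-17) + (-5)·22; 5·28 + 4·(-17) + 6·22; (-5)·28 + 6·(-17) + (-1)·22) = (-363, 204, -264)
w3 = Bw2 = (4518, -2583, 3303)
Bw3 = (-56538, 32076, -41391)
w3·Bw3 = -475005465; w3·w3 = 37994022; μ ≈ -475005465/37994022 = -12.5021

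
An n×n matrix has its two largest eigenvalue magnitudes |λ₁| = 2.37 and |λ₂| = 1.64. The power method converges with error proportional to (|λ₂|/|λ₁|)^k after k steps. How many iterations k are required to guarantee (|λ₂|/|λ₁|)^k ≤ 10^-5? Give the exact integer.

|λ₂/λ₁| = 1.64/2.37 = 0.69198
Need k ≥ ln(10^-5) / ln(0.69198) = -11.5129 / -0.3682 ≈ 31.269
Smallest integer k satisfying the bound: 32

32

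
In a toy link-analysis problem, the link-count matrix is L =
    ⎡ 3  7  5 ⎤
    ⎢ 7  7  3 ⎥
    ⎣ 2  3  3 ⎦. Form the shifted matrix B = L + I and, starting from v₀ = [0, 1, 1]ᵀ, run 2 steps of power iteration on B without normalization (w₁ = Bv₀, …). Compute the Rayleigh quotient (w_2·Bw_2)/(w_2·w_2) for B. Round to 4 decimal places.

B = L + I has rows (4, 7, 5); (7, 8, 3); (2, 3, 4)
w1 = Bv₀ = (12, 11, 7)
w2 = Bw1 = (160, 193, 85)
Bw2 = (2416, 2919, 1239)
w2·Bw2 = 1055242; w2·w2 = 70074; μ ≈ 1055242/70074 = 15.0590

μ ≈ 15.0590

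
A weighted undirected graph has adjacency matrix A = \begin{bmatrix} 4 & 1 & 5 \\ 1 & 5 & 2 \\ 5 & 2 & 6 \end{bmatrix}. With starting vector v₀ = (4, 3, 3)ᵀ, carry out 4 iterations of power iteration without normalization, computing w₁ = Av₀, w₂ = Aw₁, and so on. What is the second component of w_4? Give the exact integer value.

w1 = Av₀ = (34, 25, 44)
w2 = Aw1 = (381, 247, 484)
w3 = Aw2 = (4191, 2584, 5303)
w4 = Aw3 = (45863, 27717, 57941)
The requested component of w4 is 27717.

27717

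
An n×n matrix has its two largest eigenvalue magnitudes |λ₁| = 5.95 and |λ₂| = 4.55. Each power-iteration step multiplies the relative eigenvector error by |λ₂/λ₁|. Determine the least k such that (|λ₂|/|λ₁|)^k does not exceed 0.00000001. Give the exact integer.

69

|λ₂/λ₁| = 4.55/5.95 = 0.76471
Need k ≥ ln(0.00000001) / ln(0.76471) = -18.4207 / -0.2683 ≈ 68.666
Smallest integer k satisfying the bound: 69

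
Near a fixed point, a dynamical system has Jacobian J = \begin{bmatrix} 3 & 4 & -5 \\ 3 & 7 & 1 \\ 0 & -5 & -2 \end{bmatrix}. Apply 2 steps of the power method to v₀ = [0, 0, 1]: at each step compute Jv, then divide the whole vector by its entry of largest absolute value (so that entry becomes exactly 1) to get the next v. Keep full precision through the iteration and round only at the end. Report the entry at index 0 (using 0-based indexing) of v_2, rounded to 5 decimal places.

0.10000

Jv0 = (-5.000000, 1.000000, -2.000000); divide by -5.000000 → v1 = (1.000000, -0.200000, 0.400000)
Jv1 = (0.200000, 2.000000, 0.200000); divide by 2.000000 → v2 = (0.100000, 1.000000, 0.100000)
Requested entry of v2: -1/-10 = 0.10000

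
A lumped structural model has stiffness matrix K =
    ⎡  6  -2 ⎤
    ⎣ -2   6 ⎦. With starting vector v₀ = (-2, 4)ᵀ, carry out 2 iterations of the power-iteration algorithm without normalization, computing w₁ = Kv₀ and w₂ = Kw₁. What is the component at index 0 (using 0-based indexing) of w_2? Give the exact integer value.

-176

w1 = Kv₀ = (6·(-2) + (-2)·4; (-2)·(-2) + 6·4) = (-20, 28)
w2 = Kw1 = (6·(-20) + (-2)·28; (-2)·(-20) + 6·28) = (-176, 208)
The requested component of w2 is -176.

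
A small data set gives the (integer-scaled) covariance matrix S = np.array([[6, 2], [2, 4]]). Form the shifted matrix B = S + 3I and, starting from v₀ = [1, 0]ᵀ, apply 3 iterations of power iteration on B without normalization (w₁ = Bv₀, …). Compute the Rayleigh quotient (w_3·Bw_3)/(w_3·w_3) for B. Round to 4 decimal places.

B = S + 3I has rows (9, 2); (2, 7)
w1 = Bv₀ = (9·1 + 2·0; 2·1 + 7·0) = (9, 2)
w2 = Bw1 = (9·9 + 2·2; 2·9 + 7·2) = (85, 32)
w3 = Bw2 = (829, 394)
Bw3 = (8249, 4416)
w3·Bw3 = 8578325; w3·w3 = 842477; μ ≈ 8578325/842477 = 10.1823

10.1823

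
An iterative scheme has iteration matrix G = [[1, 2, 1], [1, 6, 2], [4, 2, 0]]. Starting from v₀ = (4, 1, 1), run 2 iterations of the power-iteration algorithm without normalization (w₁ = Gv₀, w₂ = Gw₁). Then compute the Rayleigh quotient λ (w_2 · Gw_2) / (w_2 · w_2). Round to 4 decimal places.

λ ≈ 7.3822

w1 = Gv₀ = (7, 12, 18)
w2 = Gw1 = (49, 115, 52)
Gw2 = (331, 843, 426)
w2·Gw2 = 49·331 + 115·843 + 52·426 = 135316; w2·w2 = 49·49 + 115·115 + 52·52 = 18330
λ ≈ 135316/18330 = 7.3822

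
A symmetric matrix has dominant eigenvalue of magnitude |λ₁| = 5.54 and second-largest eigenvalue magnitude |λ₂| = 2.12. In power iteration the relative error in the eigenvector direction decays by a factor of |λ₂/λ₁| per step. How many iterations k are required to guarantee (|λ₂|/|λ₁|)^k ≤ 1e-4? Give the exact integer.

10

|λ₂/λ₁| = 2.12/5.54 = 0.38267
Need k ≥ ln(1e-4) / ln(0.38267) = -9.2103 / -0.9606 ≈ 9.588
Smallest integer k satisfying the bound: 10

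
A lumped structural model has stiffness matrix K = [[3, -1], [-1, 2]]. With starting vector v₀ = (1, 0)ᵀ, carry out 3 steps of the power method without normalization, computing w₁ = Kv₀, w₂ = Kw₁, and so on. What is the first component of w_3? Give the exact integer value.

w1 = Kv₀ = (3·1 + (-1)·0; (-1)·1 + 2·0) = (3, -1)
w2 = Kw1 = (3·3 + (-1)·(-1); (-1)·3 + 2·(-1)) = (10, -5)
w3 = Kw2 = (35, -20)
The requested component of w3 is 35.

35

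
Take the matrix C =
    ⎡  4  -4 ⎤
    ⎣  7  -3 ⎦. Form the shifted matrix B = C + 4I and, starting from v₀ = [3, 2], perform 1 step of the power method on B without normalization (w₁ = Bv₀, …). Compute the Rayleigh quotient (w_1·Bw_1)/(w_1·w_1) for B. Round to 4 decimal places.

μ ≈ 4.6892

B = C + 4I has rows (8, -4); (7, 1)
w1 = Bv₀ = (16, 23)
Bw1 = (36, 135)
w1·Bw1 = 3681; w1·w1 = 785; μ ≈ 3681/785 = 4.6892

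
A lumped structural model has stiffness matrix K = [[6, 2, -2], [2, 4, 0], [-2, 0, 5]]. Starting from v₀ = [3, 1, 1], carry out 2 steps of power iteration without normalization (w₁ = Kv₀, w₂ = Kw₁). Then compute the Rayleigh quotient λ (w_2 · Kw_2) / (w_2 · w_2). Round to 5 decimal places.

λ ≈ 7.95455

w1 = Kv₀ = (6·3 + 2·1 + (-2)·1; 2·3 + 4·1 + 0·1; (-2)·3 + 0·1 + 5·1) = (18, 10, -1)
w2 = Kw1 = (6·18 + 2·10 + (-2)·(-1); 2·18 + 4·10 + 0·(-1); (-2)·18 + 0·10 + 5·(-1)) = (130, 76, -41)
Kw2 = (1014, 564, -465)
w2·Kw2 = 130·1014 + 76·564 + (-41)·(-465) = 193749; w2·w2 = 130·130 + 76·76 + (-41)·(-41) = 24357
λ ≈ 193749/24357 = 7.95455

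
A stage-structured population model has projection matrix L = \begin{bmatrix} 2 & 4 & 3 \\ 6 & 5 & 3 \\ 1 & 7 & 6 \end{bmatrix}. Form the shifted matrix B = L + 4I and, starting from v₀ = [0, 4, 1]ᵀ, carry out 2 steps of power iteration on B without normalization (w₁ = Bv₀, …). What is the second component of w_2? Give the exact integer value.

B = L + 4I has rows (6, 4, 3); (6, 9, 3); (1, 7, 10)
w1 = Bv₀ = (19, 39, 38)
w2 = Bw1 = (384, 579, 672)
Requested component of w2: 579

579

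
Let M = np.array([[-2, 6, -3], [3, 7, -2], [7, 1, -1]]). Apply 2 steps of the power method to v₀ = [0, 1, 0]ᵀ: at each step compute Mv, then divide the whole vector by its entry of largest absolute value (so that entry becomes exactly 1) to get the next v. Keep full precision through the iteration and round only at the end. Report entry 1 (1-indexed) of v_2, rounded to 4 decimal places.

Mv0 = (6.00000, 7.00000, 1.00000); divide by 7.00000 → v1 = (0.85714, 1.00000, 0.14286)
Mv1 = (3.85714, 9.28571, 6.85714); divide by 9.28571 → v2 = (0.41538, 1.00000, 0.73846)
Requested entry of v2: 27/65 = 0.4154

0.4154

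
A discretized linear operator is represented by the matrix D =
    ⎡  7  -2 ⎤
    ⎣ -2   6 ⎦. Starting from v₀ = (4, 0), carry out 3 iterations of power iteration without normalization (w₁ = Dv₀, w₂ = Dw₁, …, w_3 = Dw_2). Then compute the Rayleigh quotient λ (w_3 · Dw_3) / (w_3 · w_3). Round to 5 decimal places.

w1 = Dv₀ = (7·4 + (-2)·0; (-2)·4 + 6·0) = (28, -8)
w2 = Dw1 = (7·28 + (-2)·(-8); (-2)·28 + 6·(-8)) = (212, -104)
w3 = Dw2 = (1692, -1048)
Dw3 = (13940, -9672)
w3·Dw3 = 1692·13940 + (-1048)·(-9672) = 33722736; w3·w3 = 1692·1692 + (-1048)·(-1048) = 3961168
λ ≈ 33722736/3961168 = 8.51333

8.51333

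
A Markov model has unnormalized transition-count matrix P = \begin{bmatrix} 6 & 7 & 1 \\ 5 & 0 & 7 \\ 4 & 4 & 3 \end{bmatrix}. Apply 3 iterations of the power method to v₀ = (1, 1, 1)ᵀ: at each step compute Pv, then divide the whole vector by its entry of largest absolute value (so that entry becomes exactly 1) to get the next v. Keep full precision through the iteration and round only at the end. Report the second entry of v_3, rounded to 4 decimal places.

Pv0 = (14.00000, 12.00000, 11.00000); divide by 14.00000 → v1 = (1.00000, 0.85714, 0.78571)
Pv1 = (12.78571, 10.50000, 9.78571); divide by 12.78571 → v2 = (1.00000, 0.82123, 0.76536)
Pv2 = (12.51397, 10.35754, 9.58101); divide by 12.51397 → v3 = (1.00000, 0.82768, 0.76563)
Requested entry of v3: 1854/2240 = 0.8277

0.8277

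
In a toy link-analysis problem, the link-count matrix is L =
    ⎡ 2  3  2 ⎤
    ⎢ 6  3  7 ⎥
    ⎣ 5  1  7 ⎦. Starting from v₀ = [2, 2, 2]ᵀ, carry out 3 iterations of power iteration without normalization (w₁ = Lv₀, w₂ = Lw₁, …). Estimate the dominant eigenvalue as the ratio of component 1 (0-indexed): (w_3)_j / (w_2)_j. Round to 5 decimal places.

w1 = Lv₀ = (2·2 + 3·2 + 2·2; 6·2 + 3·2 + 7·2; 5·2 + 1·2 + 7·2) = (14, 32, 26)
w2 = Lw1 = (2·14 + 3·32 + 2·26; 6·14 + 3·32 + 7·26; 5·14 + 1·32 + 7·26) = (176, 362, 284)
w3 = Lw2 = (2006, 4130, 3230)
Ratio at component: 4130 / 362 = 11.40884

11.40884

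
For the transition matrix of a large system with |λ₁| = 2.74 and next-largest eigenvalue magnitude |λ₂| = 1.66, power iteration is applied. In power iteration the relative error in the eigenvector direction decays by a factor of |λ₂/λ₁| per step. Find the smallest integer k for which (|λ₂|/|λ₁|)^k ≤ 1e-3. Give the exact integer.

14

|λ₂/λ₁| = 1.66/2.74 = 0.60584
Need k ≥ ln(1e-3) / ln(0.60584) = -6.9078 / -0.5011 ≈ 13.784
Smallest integer k satisfying the bound: 14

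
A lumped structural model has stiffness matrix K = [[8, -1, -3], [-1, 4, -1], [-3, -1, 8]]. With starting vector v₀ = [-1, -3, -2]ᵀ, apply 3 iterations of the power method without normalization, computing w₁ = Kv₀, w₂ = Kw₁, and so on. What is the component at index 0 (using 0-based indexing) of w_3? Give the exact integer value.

625

w1 = Kv₀ = (1, -9, -10)
w2 = Kw1 = (47, -27, -74)
w3 = Kw2 = (625, -81, -706)
The requested component of w3 is 625.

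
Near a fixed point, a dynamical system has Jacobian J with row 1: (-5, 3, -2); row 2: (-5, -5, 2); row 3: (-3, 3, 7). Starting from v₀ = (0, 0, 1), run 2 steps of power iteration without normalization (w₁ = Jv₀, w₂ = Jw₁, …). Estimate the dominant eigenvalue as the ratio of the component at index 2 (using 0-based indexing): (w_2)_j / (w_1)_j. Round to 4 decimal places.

w1 = Jv₀ = ((-5)·0 + 3·0 + (-2)·1; (-5)·0 + (-5)·0 + 2·1; (-3)·0 + 3·0 + 7·1) = (-2, 2, 7)
w2 = Jw1 = ((-5)·(-2) + 3·2 + (-2)·7; (-5)·(-2) + (-5)·2 + 2·7; (-3)·(-2) + 3·2 + 7·7) = (2, 14, 61)
Ratio at component: 61 / 7 = 8.7143

8.7143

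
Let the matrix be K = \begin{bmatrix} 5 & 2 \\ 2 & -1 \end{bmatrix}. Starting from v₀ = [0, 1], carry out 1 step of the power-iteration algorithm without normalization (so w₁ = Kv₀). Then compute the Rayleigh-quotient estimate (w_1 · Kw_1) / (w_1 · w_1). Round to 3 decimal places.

w1 = Kv₀ = (5·0 + 2·1; 2·0 + (-1)·1) = (2, -1)
Kw1 = (8, 5)
w1·Kw1 = 2·8 + (-1)·5 = 11; w1·w1 = 2·2 + (-1)·(-1) = 5
λ ≈ 11/5 = 2.200

2.200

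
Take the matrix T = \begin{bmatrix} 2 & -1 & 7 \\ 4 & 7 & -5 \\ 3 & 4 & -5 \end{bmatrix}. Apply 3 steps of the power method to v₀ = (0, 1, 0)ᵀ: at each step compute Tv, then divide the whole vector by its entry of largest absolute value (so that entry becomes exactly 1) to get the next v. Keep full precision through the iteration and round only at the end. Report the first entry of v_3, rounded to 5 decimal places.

Tv0 = (-1.000000, 7.000000, 4.000000); divide by 7.000000 → v1 = (-0.142857, 1.000000, 0.571429)
Tv1 = (2.714286, 3.571429, 0.714286); divide by 3.571429 → v2 = (0.760000, 1.000000, 0.200000)
Tv2 = (1.920000, 9.040000, 5.280000); divide by 9.040000 → v3 = (0.212389, 1.000000, 0.584071)
Requested entry of v3: 48/226 = 0.21239

0.21239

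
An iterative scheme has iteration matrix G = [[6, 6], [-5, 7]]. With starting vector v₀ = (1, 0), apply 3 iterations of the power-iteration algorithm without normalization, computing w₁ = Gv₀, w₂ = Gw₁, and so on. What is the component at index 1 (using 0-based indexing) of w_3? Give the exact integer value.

w1 = Gv₀ = (6·1 + 6·0; (-5)·1 + 7·0) = (6, -5)
w2 = Gw1 = (6·6 + 6·(-5); (-5)·6 + 7·(-5)) = (6, -65)
w3 = Gw2 = (-354, -485)
The requested component of w3 is -485.

-485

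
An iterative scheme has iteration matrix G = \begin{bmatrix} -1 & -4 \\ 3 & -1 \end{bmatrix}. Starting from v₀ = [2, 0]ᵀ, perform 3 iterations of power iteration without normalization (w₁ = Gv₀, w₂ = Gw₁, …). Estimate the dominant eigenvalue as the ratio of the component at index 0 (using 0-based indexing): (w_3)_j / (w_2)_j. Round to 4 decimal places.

-3.1818

w1 = Gv₀ = ((-1)·2 + (-4)·0; 3·2 + (-1)·0) = (-2, 6)
w2 = Gw1 = ((-1)·(-2) + (-4)·6; 3·(-2) + (-1)·6) = (-22, -12)
w3 = Gw2 = (70, -54)
Ratio at component: 70 / -22 = -3.1818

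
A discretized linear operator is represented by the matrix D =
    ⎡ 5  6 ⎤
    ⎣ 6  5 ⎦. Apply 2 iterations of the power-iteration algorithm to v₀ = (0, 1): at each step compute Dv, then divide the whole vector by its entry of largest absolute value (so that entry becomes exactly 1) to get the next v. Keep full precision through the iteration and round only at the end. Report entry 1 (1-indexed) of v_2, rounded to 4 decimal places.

0.9836

Dv0 = (6.00000, 5.00000); divide by 6.00000 → v1 = (1.00000, 0.83333)
Dv1 = (10.00000, 10.16667); divide by 10.16667 → v2 = (0.98361, 1.00000)
Requested entry of v2: 60/61 = 0.9836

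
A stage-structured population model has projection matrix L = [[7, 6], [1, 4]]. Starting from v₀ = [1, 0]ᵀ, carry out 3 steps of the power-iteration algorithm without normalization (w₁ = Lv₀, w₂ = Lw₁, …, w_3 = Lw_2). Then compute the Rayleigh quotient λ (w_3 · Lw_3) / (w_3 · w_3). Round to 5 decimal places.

λ ≈ 8.32804

w1 = Lv₀ = (7, 1)
w2 = Lw1 = (55, 11)
w3 = Lw2 = (451, 99)
Lw3 = (3751, 847)
w3·Lw3 = 451·3751 + 99·847 = 1775554; w3·w3 = 451·451 + 99·99 = 213202
λ ≈ 1775554/213202 = 8.32804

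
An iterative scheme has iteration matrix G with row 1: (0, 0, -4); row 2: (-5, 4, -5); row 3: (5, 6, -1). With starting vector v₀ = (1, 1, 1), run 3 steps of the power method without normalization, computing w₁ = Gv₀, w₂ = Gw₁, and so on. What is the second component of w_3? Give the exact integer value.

314

w1 = Gv₀ = (-4, -6, 10)
w2 = Gw1 = (-40, -54, -66)
w3 = Gw2 = (264, 314, -458)
The requested component of w3 is 314.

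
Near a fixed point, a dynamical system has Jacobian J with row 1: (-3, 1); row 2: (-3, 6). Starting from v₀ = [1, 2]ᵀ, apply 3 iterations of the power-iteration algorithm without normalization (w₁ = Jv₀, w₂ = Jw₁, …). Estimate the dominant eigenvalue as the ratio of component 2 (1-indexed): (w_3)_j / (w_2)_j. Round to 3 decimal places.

5.368

w1 = Jv₀ = ((-3)·1 + 1·2; (-3)·1 + 6·2) = (-1, 9)
w2 = Jw1 = ((-3)·(-1) + 1·9; (-3)·(-1) + 6·9) = (12, 57)
w3 = Jw2 = (21, 306)
Ratio at component: 306 / 57 = 5.368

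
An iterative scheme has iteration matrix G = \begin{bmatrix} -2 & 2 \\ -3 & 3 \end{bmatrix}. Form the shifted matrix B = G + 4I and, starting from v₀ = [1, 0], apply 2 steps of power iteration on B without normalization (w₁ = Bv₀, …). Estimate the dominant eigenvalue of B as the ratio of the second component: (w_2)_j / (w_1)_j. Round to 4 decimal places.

B = G + 4I has rows (2, 2); (-3, 7)
w1 = Bv₀ = (2·1 + 2·0; (-3)·1 + 7·0) = (2, -3)
w2 = Bw1 = (2·2 + 2·(-3); (-3)·2 + 7·(-3)) = (-2, -27)
Ratio: -27/-3 = 9.0000

μ ≈ 9.0000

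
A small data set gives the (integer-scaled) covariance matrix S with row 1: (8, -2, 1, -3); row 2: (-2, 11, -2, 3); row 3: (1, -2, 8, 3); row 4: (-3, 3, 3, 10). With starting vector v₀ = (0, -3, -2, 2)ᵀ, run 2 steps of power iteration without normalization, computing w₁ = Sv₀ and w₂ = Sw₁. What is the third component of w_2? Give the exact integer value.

27

w1 = Sv₀ = (-2, -23, -4, 5)
w2 = Sw1 = (11, -226, 27, -25)
The requested component of w2 is 27.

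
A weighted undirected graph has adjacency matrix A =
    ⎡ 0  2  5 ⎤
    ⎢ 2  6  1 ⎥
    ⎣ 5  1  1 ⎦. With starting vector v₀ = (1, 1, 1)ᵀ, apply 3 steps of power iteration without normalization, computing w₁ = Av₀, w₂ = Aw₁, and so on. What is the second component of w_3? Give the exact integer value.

w1 = Av₀ = (0·1 + 2·1 + 5·1; 2·1 + 6·1 + 1·1; 5·1 + 1·1 + 1·1) = (7, 9, 7)
w2 = Aw1 = (0·7 + 2·9 + 5·7; 2·7 + 6·9 + 1·7; 5·7 + 1·9 + 1·7) = (53, 75, 51)
w3 = Aw2 = (405, 607, 391)
The requested component of w3 is 607.

607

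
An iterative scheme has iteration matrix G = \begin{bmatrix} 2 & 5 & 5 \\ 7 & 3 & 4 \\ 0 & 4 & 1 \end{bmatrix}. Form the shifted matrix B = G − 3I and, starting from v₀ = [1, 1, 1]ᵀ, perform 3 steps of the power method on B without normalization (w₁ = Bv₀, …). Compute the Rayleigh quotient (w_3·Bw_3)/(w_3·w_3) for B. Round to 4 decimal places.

B = G − 3I has rows (-1, 5, 5); (7, 0, 4); (0, 4, -2)
w1 = Bv₀ = (9, 11, 2)
w2 = Bw1 = (56, 71, 40)
w3 = Bw2 = (499, 552, 204)
Bw3 = (3281, 4309, 1800)
w3·Bw3 = 4382987; w3·w3 = 595321; μ ≈ 4382987/595321 = 7.3624

7.3624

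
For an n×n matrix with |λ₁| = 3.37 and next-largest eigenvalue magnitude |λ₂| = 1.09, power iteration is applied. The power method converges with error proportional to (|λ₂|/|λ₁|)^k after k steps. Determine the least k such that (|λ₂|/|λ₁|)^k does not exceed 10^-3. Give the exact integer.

7

|λ₂/λ₁| = 1.09/3.37 = 0.32344
Need k ≥ ln(10^-3) / ln(0.32344) = -6.9078 / -1.1287 ≈ 6.120
Smallest integer k satisfying the bound: 7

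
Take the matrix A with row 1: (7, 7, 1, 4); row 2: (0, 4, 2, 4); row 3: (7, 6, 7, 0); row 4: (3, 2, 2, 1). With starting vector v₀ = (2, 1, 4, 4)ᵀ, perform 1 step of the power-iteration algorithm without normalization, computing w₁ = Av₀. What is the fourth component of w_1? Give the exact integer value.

20

w1 = Av₀ = (7·2 + 7·1 + 1·4 + 4·4; 0·2 + 4·1 + 2·4 + 4·4; 7·2 + 6·1 + 7·4 + 0·4; 3·2 + 2·1 + 2·4 + 1·4) = (41, 28, 48, 20)
The requested component of w1 is 20.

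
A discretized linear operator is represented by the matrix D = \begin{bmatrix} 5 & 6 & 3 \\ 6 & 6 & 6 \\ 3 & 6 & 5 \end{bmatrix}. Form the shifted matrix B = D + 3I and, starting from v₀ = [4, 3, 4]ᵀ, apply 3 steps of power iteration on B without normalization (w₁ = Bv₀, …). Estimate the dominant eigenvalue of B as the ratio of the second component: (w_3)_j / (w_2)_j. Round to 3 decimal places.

18.573

B = D + 3I has rows (8, 6, 3); (6, 9, 6); (3, 6, 8)
w1 = Bv₀ = (8·4 + 6·3 + 3·4; 6·4 + 9·3 + 6·4; 3·4 + 6·3 + 8·4) = (62, 75, 62)
w2 = Bw1 = (8·62 + 6·75 + 3·62; 6·62 + 9·75 + 6·62; 3·62 + 6·75 + 8·62) = (1132, 1419, 1132)
w3 = Bw2 = (20966, 26355, 20966)
Ratio: 26355/1419 = 18.573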